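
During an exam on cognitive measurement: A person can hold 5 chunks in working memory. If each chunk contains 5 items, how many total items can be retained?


Total items = chunks * items_per_chunk
= 5 * 5
= 25


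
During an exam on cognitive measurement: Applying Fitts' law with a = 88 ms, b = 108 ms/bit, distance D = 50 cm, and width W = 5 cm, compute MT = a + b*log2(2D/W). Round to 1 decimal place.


MT = 88 + 108 * log2(2*50/5)
2D/W = 20.0
log2(20.0) = 4.3219
MT = 88 + 108 * 4.3219
= 554.8 ms


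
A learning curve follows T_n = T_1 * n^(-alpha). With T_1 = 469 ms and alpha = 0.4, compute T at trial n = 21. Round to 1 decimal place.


T_n = 469 * 21^(-0.4)
21^(-0.4) = 0.295878
T_n = 469 * 0.295878
= 138.8 ms


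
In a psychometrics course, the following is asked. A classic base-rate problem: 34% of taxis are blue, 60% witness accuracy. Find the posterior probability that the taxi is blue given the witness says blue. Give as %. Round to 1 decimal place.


P(blue | says blue) = P(says blue | blue)*P(blue) / [P(says blue | blue)*P(blue) + P(says blue | not blue)*P(not blue)]
Numerator = 0.6 * 0.34 = 0.204
False identification = 0.4 * 0.66 = 0.264
P = 0.204 / (0.204 + 0.264)
= 0.204 / 0.468
As percentage = 43.6


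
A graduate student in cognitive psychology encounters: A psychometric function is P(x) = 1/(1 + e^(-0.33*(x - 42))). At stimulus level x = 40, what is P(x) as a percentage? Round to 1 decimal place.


P(x) = 1/(1 + e^(-0.33*(40 - 42)))
Exponent = -0.33 * -2 = 0.66
e^(0.66) = 1.934792
P = 1/(1 + 1.934792) = 0.34074
Percentage = 34.1


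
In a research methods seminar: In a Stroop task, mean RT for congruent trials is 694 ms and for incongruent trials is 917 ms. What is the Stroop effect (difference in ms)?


Stroop effect = RT(incongruent) - RT(congruent)
= 917 - 694
= 223 ms


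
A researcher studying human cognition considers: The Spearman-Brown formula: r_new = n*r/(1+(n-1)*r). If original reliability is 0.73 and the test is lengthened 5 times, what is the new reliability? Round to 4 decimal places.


r_new = n*r / (1 + (n-1)*r)
Numerator = 5 * 0.73 = 3.65
Denominator = 1 + 4 * 0.73 = 3.92
r_new = 3.65 / 3.92
= 0.9311


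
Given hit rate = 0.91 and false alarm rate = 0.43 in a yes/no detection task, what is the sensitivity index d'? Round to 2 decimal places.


d' = z(HR) - z(FAR)
z(0.91) = 1.3408
z(0.43) = -0.1764
d' = 1.3408 - -0.1764
= 1.52


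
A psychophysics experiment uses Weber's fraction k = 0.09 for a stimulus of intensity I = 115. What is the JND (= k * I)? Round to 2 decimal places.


JND = k * I
JND = 0.09 * 115
= 10.35


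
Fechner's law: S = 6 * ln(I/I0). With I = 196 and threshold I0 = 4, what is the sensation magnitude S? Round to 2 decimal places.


S = 6 * ln(196/4)
I/I0 = 49.0
ln(49.0) = 3.8918
S = 6 * 3.8918
= 23.35


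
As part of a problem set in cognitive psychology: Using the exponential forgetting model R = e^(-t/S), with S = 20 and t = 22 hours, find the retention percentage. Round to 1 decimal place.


R = e^(-t/S)
-t/S = -22/20 = -1.1
R = e^(-1.1) = 0.332871
Percentage = 0.332871 * 100
= 33.3


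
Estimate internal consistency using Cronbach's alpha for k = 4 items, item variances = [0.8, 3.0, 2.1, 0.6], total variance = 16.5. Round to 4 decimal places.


alpha = (k/(k-1)) * (1 - sum(s_i^2)/s_total^2)
sum(item variances) = 6.5
k/(k-1) = 4/3 = 1.333333
1 - 6.5/16.5 = 1 - 0.393939 = 0.606061
alpha = 1.333333 * 0.606061
= 0.8081


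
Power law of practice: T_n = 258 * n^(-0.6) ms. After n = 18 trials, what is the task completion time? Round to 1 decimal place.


T_n = 258 * 18^(-0.6)
18^(-0.6) = 0.176537
T_n = 258 * 0.176537
= 45.5 ms


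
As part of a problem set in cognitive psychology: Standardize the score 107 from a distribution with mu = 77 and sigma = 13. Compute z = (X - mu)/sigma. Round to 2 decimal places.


z = (X - mu) / sigma
= (107 - 77) / 13
= 30 / 13
= 2.31


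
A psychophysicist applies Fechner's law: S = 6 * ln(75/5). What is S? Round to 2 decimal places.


S = 6 * ln(75/5)
I/I0 = 15.0
ln(15.0) = 2.7081
S = 6 * 2.7081
= 16.25


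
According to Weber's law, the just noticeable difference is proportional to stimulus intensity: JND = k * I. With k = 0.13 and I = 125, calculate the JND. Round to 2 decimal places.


JND = k * I
JND = 0.13 * 125
= 16.25


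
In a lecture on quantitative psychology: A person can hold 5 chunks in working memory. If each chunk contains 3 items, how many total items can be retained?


Total items = chunks * items_per_chunk
= 5 * 3
= 15


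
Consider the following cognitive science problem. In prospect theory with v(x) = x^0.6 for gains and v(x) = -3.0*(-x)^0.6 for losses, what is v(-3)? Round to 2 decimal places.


Since x = -3 < 0, use v(x) = -lambda*(-x)^alpha
(-x) = 3
3^0.6 = 1.9332
v(-3) = -3.0 * 1.9332
= -5.80


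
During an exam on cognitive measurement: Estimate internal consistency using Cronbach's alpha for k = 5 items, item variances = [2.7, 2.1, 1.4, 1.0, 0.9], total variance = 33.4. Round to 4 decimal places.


alpha = (k/(k-1)) * (1 - sum(s_i^2)/s_total^2)
sum(item variances) = 8.1
k/(k-1) = 5/4 = 1.25
1 - 8.1/33.4 = 1 - 0.242515 = 0.757485
alpha = 1.25 * 0.757485
= 0.9469


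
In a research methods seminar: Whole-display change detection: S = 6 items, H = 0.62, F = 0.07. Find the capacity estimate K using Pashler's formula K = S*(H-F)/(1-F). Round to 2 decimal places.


K = S * (H - F) / (1 - F)
H - F = 0.55
1 - F = 0.93
K = 6 * 0.55 / 0.93
= 3.55


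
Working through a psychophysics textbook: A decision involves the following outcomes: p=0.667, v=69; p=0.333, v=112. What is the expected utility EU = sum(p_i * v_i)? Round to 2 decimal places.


EU = sum(p_i * v_i)
0.667 * 69 = 46.023
0.333 * 112 = 37.296
EU = 46.023 + 37.296
= 83.32


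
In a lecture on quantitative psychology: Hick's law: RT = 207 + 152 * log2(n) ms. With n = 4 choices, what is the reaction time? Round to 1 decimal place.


RT = 207 + 152 * log2(4)
log2(4) = 2.0
RT = 207 + 152 * 2.0
= 207 + 304.0
= 511.0 ms


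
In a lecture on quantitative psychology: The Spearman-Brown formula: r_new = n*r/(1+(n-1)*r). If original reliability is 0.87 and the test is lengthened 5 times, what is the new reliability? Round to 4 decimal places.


r_new = n*r / (1 + (n-1)*r)
Numerator = 5 * 0.87 = 4.35
Denominator = 1 + 4 * 0.87 = 4.48
r_new = 4.35 / 4.48
= 0.9710


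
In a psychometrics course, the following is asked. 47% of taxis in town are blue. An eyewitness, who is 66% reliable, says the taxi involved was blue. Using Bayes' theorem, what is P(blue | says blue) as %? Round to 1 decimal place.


P(blue | says blue) = P(says blue | blue)*P(blue) / [P(says blue | blue)*P(blue) + P(says blue | not blue)*P(not blue)]
Numerator = 0.66 * 0.47 = 0.3102
False identification = 0.34 * 0.53 = 0.1802
P = 0.3102 / (0.3102 + 0.1802)
= 0.3102 / 0.4904
As percentage = 63.3


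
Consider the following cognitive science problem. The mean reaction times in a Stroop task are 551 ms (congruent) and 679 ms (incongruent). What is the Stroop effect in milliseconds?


Stroop effect = RT(incongruent) - RT(congruent)
= 679 - 551
= 128 ms


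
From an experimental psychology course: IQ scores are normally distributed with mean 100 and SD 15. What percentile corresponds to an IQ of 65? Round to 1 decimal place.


z = (IQ - mean) / SD
z = (65 - 100) / 15 = -2.3333
Percentile = Phi(-2.3333) * 100
Phi(-2.3333) = 0.009816
= 1.0


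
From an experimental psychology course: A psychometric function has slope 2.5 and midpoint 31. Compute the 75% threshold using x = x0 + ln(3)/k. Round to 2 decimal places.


At P = 0.75: 0.75 = 1/(1 + e^(-k*(x-x0)))
Solving: e^(-k*(x-x0)) = 1/3
x = x0 + ln(3)/k
ln(3) = 1.0986
x = 31 + 1.0986/2.5
= 31 + 0.4394
= 31.44


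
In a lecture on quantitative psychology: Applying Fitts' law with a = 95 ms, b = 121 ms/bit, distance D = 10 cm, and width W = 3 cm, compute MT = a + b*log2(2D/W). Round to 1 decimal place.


MT = 95 + 121 * log2(2*10/3)
2D/W = 6.666667
log2(6.666667) = 2.737
MT = 95 + 121 * 2.737
= 426.2 ms


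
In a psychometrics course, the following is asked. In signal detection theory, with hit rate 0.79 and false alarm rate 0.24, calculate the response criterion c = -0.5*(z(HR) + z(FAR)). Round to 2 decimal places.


c = -0.5 * (z(HR) + z(FAR))
z(0.79) = 0.8064
z(0.24) = -0.7063
c = -0.5 * (0.8064 + -0.7063)
= -0.5 * 0.1001
= -0.05


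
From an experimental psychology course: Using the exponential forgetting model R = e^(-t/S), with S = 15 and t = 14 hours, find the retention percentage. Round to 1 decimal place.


R = e^(-t/S)
-t/S = -14/15 = -0.933333
R = e^(-0.933333) = 0.393241
Percentage = 0.393241 * 100
= 39.3


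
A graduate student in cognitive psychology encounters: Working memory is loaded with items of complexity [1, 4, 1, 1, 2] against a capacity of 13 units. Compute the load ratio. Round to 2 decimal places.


Total complexity = 1 + 4 + 1 + 1 + 2 = 9
Load = total / capacity = 9 / 13
= 0.69


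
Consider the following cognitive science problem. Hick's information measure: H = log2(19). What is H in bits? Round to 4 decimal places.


H = log2(n)
H = log2(19)
= 4.2479


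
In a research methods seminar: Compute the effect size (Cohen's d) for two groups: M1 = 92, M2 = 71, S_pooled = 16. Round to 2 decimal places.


Cohen's d = (M1 - M2) / S_pooled
= (92 - 71) / 16
= 21 / 16
= 1.31


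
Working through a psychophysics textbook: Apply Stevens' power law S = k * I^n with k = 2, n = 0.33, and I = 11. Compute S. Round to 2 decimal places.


S = 2 * 11^0.33
11^0.33 = 2.2063
S = 2 * 2.2063
= 4.41


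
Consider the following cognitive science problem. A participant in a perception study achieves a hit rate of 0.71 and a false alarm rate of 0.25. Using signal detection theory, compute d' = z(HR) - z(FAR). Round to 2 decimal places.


d' = z(HR) - z(FAR)
z(0.71) = 0.5534
z(0.25) = -0.6745
d' = 0.5534 - -0.6745
= 1.23


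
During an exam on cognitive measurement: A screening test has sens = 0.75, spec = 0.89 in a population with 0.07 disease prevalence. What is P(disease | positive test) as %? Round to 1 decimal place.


PPV = (sens * prev) / (sens * prev + (1-spec) * (1-prev))
Numerator = 0.75 * 0.07 = 0.0525
P(positive and no disease) = (1 - spec) * (1 - prev) = (1 - 0.89) * (1 - 0.07) = 0.1023
Denominator = 0.0525 + 0.1023 = 0.1548
PPV = 0.0525 / 0.1548 = 0.339147
As percentage = 33.9


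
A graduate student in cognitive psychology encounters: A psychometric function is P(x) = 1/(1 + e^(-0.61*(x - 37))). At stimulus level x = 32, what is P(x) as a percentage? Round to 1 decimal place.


P(x) = 1/(1 + e^(-0.61*(32 - 37)))
Exponent = -0.61 * -5 = 3.05
e^(3.05) = 21.115344
P = 1/(1 + 21.115344) = 0.045217
Percentage = 4.5


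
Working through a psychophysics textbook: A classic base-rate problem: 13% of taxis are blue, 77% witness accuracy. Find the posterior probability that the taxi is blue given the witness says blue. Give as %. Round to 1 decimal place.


P(blue | says blue) = P(says blue | blue)*P(blue) / [P(says blue | blue)*P(blue) + P(says blue | not blue)*P(not blue)]
Numerator = 0.77 * 0.13 = 0.1001
False identification = 0.23 * 0.87 = 0.2001
P = 0.1001 / (0.1001 + 0.2001)
= 0.1001 / 0.3002
As percentage = 33.3


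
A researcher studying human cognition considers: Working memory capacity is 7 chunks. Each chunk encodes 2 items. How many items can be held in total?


Total items = chunks * items_per_chunk
= 7 * 2
= 14


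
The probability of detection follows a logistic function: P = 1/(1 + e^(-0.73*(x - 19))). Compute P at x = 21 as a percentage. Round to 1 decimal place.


P(x) = 1/(1 + e^(-0.73*(21 - 19)))
Exponent = -0.73 * 2 = -1.46
e^(-1.46) = 0.232236
P = 1/(1 + 0.232236) = 0.811533
Percentage = 81.2


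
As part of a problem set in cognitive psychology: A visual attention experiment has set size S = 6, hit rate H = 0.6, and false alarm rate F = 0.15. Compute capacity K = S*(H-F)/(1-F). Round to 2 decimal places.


K = S * (H - F) / (1 - F)
H - F = 0.45
1 - F = 0.85
K = 6 * 0.45 / 0.85
= 3.18


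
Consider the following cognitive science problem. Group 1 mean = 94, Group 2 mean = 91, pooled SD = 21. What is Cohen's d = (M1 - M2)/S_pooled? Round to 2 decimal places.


Cohen's d = (M1 - M2) / S_pooled
= (94 - 91) / 21
= 3 / 21
= 0.14


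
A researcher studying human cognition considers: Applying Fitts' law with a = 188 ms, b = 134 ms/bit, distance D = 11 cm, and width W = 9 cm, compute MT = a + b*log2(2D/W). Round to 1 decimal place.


MT = 188 + 134 * log2(2*11/9)
2D/W = 2.444444
log2(2.444444) = 1.2895
MT = 188 + 134 * 1.2895
= 360.8 ms


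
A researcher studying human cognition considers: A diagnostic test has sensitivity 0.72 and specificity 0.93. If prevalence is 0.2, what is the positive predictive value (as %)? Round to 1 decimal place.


PPV = (sens * prev) / (sens * prev + (1-spec) * (1-prev))
Numerator = 0.72 * 0.2 = 0.144
P(positive and no disease) = (1 - spec) * (1 - prev) = (1 - 0.93) * (1 - 0.2) = 0.056
Denominator = 0.144 + 0.056 = 0.2
PPV = 0.144 / 0.2 = 0.72
As percentage = 72.0


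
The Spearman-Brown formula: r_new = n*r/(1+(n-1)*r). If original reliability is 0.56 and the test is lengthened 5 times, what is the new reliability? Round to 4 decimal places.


r_new = n*r / (1 + (n-1)*r)
Numerator = 5 * 0.56 = 2.8
Denominator = 1 + 4 * 0.56 = 3.24
r_new = 2.8 / 3.24
= 0.8642


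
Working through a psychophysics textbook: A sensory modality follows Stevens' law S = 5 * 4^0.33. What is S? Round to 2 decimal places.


S = 5 * 4^0.33
4^0.33 = 1.5801
S = 5 * 1.5801
= 7.90


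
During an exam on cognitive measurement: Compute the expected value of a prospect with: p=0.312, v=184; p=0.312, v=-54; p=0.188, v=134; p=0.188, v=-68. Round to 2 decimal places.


EU = sum(p_i * v_i)
0.312 * 184 = 57.408
0.312 * -54 = -16.848
0.188 * 134 = 25.192
0.188 * -68 = -12.784
EU = 57.408 + -16.848 + 25.192 + -12.784
= 52.97


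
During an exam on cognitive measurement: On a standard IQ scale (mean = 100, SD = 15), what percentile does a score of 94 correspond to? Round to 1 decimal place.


z = (IQ - mean) / SD
z = (94 - 100) / 15 = -0.4
Percentile = Phi(-0.4) * 100
Phi(-0.4) = 0.344578
= 34.5


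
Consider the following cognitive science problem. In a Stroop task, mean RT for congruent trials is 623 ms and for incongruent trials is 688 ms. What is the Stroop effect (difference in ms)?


Stroop effect = RT(incongruent) - RT(congruent)
= 688 - 623
= 65 ms


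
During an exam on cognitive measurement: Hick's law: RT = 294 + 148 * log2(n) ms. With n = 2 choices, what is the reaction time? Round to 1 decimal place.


RT = 294 + 148 * log2(2)
log2(2) = 1.0
RT = 294 + 148 * 1.0
= 294 + 148.0
= 442.0 ms


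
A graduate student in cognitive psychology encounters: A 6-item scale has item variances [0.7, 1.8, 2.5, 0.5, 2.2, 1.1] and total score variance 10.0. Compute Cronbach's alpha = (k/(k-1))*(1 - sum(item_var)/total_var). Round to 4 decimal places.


alpha = (k/(k-1)) * (1 - sum(s_i^2)/s_total^2)
sum(item variances) = 8.8
k/(k-1) = 6/5 = 1.2
1 - 8.8/10.0 = 1 - 0.88 = 0.12
alpha = 1.2 * 0.12
= 0.1440


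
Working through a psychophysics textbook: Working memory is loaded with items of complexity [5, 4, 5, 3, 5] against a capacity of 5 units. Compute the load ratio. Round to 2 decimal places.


Total complexity = 5 + 4 + 5 + 3 + 5 = 22
Load = total / capacity = 22 / 5
= 4.40


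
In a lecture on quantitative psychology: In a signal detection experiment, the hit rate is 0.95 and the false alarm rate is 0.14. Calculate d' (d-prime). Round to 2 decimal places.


d' = z(HR) - z(FAR)
z(0.95) = 1.6449
z(0.14) = -1.0803
d' = 1.6449 - -1.0803
= 2.73


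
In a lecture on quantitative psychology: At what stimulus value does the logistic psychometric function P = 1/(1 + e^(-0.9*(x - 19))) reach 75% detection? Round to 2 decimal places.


At P = 0.75: 0.75 = 1/(1 + e^(-k*(x-x0)))
Solving: e^(-k*(x-x0)) = 1/3
x = x0 + ln(3)/k
ln(3) = 1.0986
x = 19 + 1.0986/0.9
= 19 + 1.2207
= 20.22


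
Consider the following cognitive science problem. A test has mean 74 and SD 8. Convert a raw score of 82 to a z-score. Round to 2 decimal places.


z = (X - mu) / sigma
= (82 - 74) / 8
= 8 / 8
= 1.00


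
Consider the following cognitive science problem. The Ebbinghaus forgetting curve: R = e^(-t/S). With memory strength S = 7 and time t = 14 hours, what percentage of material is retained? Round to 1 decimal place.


R = e^(-t/S)
-t/S = -14/7 = -2.0
R = e^(-2.0) = 0.135335
Percentage = 0.135335 * 100
= 13.5


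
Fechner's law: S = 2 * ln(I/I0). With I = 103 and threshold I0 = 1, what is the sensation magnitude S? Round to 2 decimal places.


S = 2 * ln(103/1)
I/I0 = 103.0
ln(103.0) = 4.6347
S = 2 * 4.6347
= 9.27


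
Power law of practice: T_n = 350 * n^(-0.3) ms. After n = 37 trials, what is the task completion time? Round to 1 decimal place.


T_n = 350 * 37^(-0.3)
37^(-0.3) = 0.338485
T_n = 350 * 0.338485
= 118.5 ms


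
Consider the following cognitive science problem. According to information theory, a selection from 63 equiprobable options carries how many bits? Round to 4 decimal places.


H = log2(n)
H = log2(63)
= 5.9773


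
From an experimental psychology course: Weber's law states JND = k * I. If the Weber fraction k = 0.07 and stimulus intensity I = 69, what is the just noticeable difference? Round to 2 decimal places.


JND = k * I
JND = 0.07 * 69
= 4.83


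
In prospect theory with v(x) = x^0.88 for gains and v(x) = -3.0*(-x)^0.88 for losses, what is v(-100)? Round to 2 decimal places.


Since x = -100 < 0, use v(x) = -lambda*(-x)^alpha
(-x) = 100
100^0.88 = 57.544
v(-100) = -3.0 * 57.544
= -172.63


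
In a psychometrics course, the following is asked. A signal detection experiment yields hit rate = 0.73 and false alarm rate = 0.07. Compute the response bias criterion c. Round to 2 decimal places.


c = -0.5 * (z(HR) + z(FAR))
z(0.73) = 0.6128
z(0.07) = -1.4758
c = -0.5 * (0.6128 + -1.4758)
= -0.5 * -0.863
= 0.43


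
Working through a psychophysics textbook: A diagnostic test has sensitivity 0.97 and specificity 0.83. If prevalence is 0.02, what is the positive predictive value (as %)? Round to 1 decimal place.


PPV = (sens * prev) / (sens * prev + (1-spec) * (1-prev))
Numerator = 0.97 * 0.02 = 0.0194
P(positive and no disease) = (1 - spec) * (1 - prev) = (1 - 0.83) * (1 - 0.02) = 0.1666
Denominator = 0.0194 + 0.1666 = 0.186
PPV = 0.0194 / 0.186 = 0.104301
As percentage = 10.4


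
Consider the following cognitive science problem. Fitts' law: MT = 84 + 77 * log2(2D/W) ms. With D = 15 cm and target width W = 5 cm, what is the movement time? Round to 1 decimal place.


MT = 84 + 77 * log2(2*15/5)
2D/W = 6.0
log2(6.0) = 2.585
MT = 84 + 77 * 2.585
= 283.0 ms


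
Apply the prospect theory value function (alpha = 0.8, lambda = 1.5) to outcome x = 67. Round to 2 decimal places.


Since x = 67 >= 0, use v(x) = x^0.8
67^0.8 = 28.8975
v(67) = 28.90


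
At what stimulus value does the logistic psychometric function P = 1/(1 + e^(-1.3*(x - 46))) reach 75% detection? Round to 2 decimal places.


At P = 0.75: 0.75 = 1/(1 + e^(-k*(x-x0)))
Solving: e^(-k*(x-x0)) = 1/3
x = x0 + ln(3)/k
ln(3) = 1.0986
x = 46 + 1.0986/1.3
= 46 + 0.8451
= 46.85


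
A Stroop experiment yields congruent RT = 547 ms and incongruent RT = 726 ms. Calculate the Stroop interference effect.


Stroop effect = RT(incongruent) - RT(congruent)
= 726 - 547
= 179 ms


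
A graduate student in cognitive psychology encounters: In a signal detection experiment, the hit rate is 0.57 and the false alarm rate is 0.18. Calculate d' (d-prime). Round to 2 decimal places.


d' = z(HR) - z(FAR)
z(0.57) = 0.1764
z(0.18) = -0.9154
d' = 0.1764 - -0.9154
= 1.09


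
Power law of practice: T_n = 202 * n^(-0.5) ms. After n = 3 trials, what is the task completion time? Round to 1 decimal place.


T_n = 202 * 3^(-0.5)
3^(-0.5) = 0.57735
T_n = 202 * 0.57735
= 116.6 ms


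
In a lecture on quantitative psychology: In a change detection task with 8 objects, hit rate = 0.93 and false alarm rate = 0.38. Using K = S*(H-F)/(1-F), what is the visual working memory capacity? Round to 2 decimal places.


K = S * (H - F) / (1 - F)
H - F = 0.55
1 - F = 0.62
K = 8 * 0.55 / 0.62
= 7.10


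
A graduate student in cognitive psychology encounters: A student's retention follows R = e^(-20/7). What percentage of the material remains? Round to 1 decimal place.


R = e^(-t/S)
-t/S = -20/7 = -2.857143
R = e^(-2.857143) = 0.057433
Percentage = 0.057433 * 100
= 5.7


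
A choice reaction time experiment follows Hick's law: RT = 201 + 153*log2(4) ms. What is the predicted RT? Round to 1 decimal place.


RT = 201 + 153 * log2(4)
log2(4) = 2.0
RT = 201 + 153 * 2.0
= 201 + 306.0
= 507.0 ms


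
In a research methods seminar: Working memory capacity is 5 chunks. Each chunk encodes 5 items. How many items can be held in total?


Total items = chunks * items_per_chunk
= 5 * 5
= 25


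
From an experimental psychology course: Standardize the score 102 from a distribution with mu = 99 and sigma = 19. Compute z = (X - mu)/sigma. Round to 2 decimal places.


z = (X - mu) / sigma
= (102 - 99) / 19
= 3 / 19
= 0.16


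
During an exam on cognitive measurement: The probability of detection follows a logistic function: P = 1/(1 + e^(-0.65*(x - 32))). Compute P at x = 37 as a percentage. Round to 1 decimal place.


P(x) = 1/(1 + e^(-0.65*(37 - 32)))
Exponent = -0.65 * 5 = -3.25
e^(-3.25) = 0.038774
P = 1/(1 + 0.038774) = 0.962673
Percentage = 96.3


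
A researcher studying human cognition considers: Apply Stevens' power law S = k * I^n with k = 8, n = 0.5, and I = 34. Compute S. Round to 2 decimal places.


S = 8 * 34^0.5
34^0.5 = 5.831
S = 8 * 5.831
= 46.65


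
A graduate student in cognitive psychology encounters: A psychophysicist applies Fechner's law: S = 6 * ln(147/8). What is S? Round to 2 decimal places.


S = 6 * ln(147/8)
I/I0 = 18.375
ln(18.375) = 2.911
S = 6 * 2.911
= 17.47


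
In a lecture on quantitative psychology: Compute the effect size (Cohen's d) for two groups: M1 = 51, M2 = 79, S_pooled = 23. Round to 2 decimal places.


Cohen's d = (M1 - M2) / S_pooled
= (51 - 79) / 23
= -28 / 23
= -1.22


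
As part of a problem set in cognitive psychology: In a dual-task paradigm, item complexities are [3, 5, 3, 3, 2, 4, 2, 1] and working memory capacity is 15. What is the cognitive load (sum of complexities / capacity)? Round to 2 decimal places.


Total complexity = 3 + 5 + 3 + 3 + 2 + 4 + 2 + 1 = 23
Load = total / capacity = 23 / 15
= 1.53


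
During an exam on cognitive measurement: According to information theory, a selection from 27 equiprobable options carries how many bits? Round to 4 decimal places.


H = log2(n)
H = log2(27)
= 4.7549


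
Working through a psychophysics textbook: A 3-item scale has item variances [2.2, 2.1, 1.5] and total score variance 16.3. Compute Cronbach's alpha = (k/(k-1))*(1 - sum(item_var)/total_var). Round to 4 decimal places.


alpha = (k/(k-1)) * (1 - sum(s_i^2)/s_total^2)
sum(item variances) = 5.8
k/(k-1) = 3/2 = 1.5
1 - 5.8/16.3 = 1 - 0.355828 = 0.644172
alpha = 1.5 * 0.644172
= 0.9663


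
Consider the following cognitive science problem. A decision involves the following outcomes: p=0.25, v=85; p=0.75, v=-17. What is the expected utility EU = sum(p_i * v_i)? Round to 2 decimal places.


EU = sum(p_i * v_i)
0.25 * 85 = 21.25
0.75 * -17 = -12.75
EU = 21.25 + -12.75
= 8.50


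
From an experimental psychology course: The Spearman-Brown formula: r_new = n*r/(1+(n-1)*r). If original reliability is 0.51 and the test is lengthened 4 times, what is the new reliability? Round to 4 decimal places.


r_new = n*r / (1 + (n-1)*r)
Numerator = 4 * 0.51 = 2.04
Denominator = 1 + 3 * 0.51 = 2.53
r_new = 2.04 / 2.53
= 0.8063


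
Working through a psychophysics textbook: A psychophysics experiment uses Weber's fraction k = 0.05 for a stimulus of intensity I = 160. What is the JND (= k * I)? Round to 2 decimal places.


JND = k * I
JND = 0.05 * 160
= 8.00


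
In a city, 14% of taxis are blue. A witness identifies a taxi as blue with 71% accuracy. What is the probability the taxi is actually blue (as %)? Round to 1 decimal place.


P(blue | says blue) = P(says blue | blue)*P(blue) / [P(says blue | blue)*P(blue) + P(says blue | not blue)*P(not blue)]
Numerator = 0.71 * 0.14 = 0.0994
False identification = 0.29 * 0.86 = 0.2494
P = 0.0994 / (0.0994 + 0.2494)
= 0.0994 / 0.3488
As percentage = 28.5


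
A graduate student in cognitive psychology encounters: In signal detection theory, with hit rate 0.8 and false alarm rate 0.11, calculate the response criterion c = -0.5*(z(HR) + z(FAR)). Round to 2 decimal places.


c = -0.5 * (z(HR) + z(FAR))
z(0.8) = 0.8416
z(0.11) = -1.2265
c = -0.5 * (0.8416 + -1.2265)
= -0.5 * -0.3849
= 0.19


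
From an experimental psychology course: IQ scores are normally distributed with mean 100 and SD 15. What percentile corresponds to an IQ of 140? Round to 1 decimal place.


z = (IQ - mean) / SD
z = (140 - 100) / 15 = 2.6667
Percentile = Phi(2.6667) * 100
Phi(2.6667) = 0.99617
= 99.6


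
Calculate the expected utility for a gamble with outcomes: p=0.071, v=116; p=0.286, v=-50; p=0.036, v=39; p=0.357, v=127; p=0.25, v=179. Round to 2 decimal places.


EU = sum(p_i * v_i)
0.071 * 116 = 8.236
0.286 * -50 = -14.3
0.036 * 39 = 1.404
0.357 * 127 = 45.339
0.25 * 179 = 44.75
EU = 8.236 + -14.3 + 1.404 + 45.339 + 44.75
= 85.43


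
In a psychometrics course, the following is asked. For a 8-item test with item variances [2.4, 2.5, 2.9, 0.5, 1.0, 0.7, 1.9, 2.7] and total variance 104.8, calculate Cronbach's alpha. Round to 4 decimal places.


alpha = (k/(k-1)) * (1 - sum(s_i^2)/s_total^2)
sum(item variances) = 14.6
k/(k-1) = 8/7 = 1.142857
1 - 14.6/104.8 = 1 - 0.139313 = 0.860687
alpha = 1.142857 * 0.860687
= 0.9836


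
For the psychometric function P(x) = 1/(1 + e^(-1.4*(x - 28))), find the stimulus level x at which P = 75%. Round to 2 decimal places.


At P = 0.75: 0.75 = 1/(1 + e^(-k*(x-x0)))
Solving: e^(-k*(x-x0)) = 1/3
x = x0 + ln(3)/k
ln(3) = 1.0986
x = 28 + 1.0986/1.4
= 28 + 0.7847
= 28.78


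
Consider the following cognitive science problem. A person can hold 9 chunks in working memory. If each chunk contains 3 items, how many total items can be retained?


Total items = chunks * items_per_chunk
= 9 * 3
= 27


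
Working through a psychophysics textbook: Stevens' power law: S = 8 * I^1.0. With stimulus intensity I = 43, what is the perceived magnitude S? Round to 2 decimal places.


S = 8 * 43^1.0
43^1.0 = 43.0
S = 8 * 43.0
= 344.00


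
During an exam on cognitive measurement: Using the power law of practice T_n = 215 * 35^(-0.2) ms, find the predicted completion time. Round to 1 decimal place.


T_n = 215 * 35^(-0.2)
35^(-0.2) = 0.491119
T_n = 215 * 0.491119
= 105.6 ms


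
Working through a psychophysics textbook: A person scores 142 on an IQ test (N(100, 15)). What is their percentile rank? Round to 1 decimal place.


z = (IQ - mean) / SD
z = (142 - 100) / 15 = 2.8
Percentile = Phi(2.8) * 100
Phi(2.8) = 0.997445
= 99.7


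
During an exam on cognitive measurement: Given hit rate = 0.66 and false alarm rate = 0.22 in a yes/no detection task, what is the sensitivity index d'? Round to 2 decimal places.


d' = z(HR) - z(FAR)
z(0.66) = 0.4125
z(0.22) = -0.7722
d' = 0.4125 - -0.7722
= 1.18


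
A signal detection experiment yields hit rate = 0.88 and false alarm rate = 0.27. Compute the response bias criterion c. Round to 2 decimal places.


c = -0.5 * (z(HR) + z(FAR))
z(0.88) = 1.175
z(0.27) = -0.6128
c = -0.5 * (1.175 + -0.6128)
= -0.5 * 0.5622
= -0.28


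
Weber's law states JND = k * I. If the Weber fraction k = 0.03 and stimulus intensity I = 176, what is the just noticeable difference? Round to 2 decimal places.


JND = k * I
JND = 0.03 * 176
= 5.28


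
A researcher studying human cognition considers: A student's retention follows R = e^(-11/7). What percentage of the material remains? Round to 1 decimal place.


R = e^(-t/S)
-t/S = -11/7 = -1.571429
R = e^(-1.571429) = 0.207748
Percentage = 0.207748 * 100
= 20.8


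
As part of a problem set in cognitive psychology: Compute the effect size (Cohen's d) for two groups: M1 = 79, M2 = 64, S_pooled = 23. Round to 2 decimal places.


Cohen's d = (M1 - M2) / S_pooled
= (79 - 64) / 23
= 15 / 23
= 0.65


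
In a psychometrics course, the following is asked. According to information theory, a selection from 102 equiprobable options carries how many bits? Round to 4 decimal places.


H = log2(n)
H = log2(102)
= 6.6724


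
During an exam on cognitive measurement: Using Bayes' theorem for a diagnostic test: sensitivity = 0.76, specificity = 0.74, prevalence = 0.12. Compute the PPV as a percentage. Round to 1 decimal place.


PPV = (sens * prev) / (sens * prev + (1-spec) * (1-prev))
Numerator = 0.76 * 0.12 = 0.0912
P(positive and no disease) = (1 - spec) * (1 - prev) = (1 - 0.74) * (1 - 0.12) = 0.2288
Denominator = 0.0912 + 0.2288 = 0.32
PPV = 0.0912 / 0.32 = 0.285
As percentage = 28.5


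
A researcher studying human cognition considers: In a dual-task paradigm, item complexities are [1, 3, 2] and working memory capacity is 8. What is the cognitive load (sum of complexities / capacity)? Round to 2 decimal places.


Total complexity = 1 + 3 + 2 = 6
Load = total / capacity = 6 / 8
= 0.75


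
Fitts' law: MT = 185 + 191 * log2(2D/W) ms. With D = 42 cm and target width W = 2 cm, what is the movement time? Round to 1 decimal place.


MT = 185 + 191 * log2(2*42/2)
2D/W = 42.0
log2(42.0) = 5.3923
MT = 185 + 191 * 5.3923
= 1214.9 ms


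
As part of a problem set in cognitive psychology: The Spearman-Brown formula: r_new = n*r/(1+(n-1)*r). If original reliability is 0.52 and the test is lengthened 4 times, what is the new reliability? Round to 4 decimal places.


r_new = n*r / (1 + (n-1)*r)
Numerator = 4 * 0.52 = 2.08
Denominator = 1 + 3 * 0.52 = 2.56
r_new = 2.08 / 2.56
= 0.8125


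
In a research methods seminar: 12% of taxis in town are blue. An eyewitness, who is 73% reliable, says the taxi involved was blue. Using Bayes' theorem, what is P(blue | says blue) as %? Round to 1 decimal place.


P(blue | says blue) = P(says blue | blue)*P(blue) / [P(says blue | blue)*P(blue) + P(says blue | not blue)*P(not blue)]
Numerator = 0.73 * 0.12 = 0.0876
False identification = 0.27 * 0.88 = 0.2376
P = 0.0876 / (0.0876 + 0.2376)
= 0.0876 / 0.3252
As percentage = 26.9


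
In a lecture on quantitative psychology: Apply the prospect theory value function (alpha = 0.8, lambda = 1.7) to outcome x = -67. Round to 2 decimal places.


Since x = -67 < 0, use v(x) = -lambda*(-x)^alpha
(-x) = 67
67^0.8 = 28.8975
v(-67) = -1.7 * 28.8975
= -49.13


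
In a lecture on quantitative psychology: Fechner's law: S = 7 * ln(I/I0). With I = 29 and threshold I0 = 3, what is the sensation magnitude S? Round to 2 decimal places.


S = 7 * ln(29/3)
I/I0 = 9.666667
ln(9.666667) = 2.2687
S = 7 * 2.2687
= 15.88


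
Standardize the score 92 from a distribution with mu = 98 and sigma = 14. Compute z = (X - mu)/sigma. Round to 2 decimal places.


z = (X - mu) / sigma
= (92 - 98) / 14
= -6 / 14
= -0.43


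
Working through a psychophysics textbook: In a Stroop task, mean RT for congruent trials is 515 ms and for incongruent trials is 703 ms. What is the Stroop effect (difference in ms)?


Stroop effect = RT(incongruent) - RT(congruent)
= 703 - 515
= 188 ms


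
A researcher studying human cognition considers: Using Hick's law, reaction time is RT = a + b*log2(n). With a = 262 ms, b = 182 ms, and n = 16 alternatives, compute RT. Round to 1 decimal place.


RT = 262 + 182 * log2(16)
log2(16) = 4.0
RT = 262 + 182 * 4.0
= 262 + 728.0
= 990.0 ms


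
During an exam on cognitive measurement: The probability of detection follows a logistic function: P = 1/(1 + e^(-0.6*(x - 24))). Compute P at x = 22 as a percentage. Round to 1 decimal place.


P(x) = 1/(1 + e^(-0.6*(22 - 24)))
Exponent = -0.6 * -2 = 1.2
e^(1.2) = 3.320117
P = 1/(1 + 3.320117) = 0.231475
Percentage = 23.1


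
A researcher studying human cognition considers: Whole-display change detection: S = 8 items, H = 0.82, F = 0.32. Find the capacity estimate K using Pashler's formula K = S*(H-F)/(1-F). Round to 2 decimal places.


K = S * (H - F) / (1 - F)
H - F = 0.5
1 - F = 0.68
K = 8 * 0.5 / 0.68
= 5.88


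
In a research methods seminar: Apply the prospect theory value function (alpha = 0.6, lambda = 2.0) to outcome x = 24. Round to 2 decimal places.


Since x = 24 >= 0, use v(x) = x^0.6
24^0.6 = 6.7317
v(24) = 6.73


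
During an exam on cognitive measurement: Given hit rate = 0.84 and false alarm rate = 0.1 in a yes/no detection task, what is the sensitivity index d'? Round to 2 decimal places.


d' = z(HR) - z(FAR)
z(0.84) = 0.9945
z(0.1) = -1.2816
d' = 0.9945 - -1.2816
= 2.28


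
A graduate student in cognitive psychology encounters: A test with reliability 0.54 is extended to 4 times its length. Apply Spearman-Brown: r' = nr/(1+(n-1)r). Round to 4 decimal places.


r_new = n*r / (1 + (n-1)*r)
Numerator = 4 * 0.54 = 2.16
Denominator = 1 + 3 * 0.54 = 2.62
r_new = 2.16 / 2.62
= 0.8244


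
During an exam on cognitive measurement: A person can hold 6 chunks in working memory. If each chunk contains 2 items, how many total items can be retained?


Total items = chunks * items_per_chunk
= 6 * 2
= 12


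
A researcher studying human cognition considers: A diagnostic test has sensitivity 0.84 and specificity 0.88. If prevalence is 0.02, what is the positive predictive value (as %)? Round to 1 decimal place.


PPV = (sens * prev) / (sens * prev + (1-spec) * (1-prev))
Numerator = 0.84 * 0.02 = 0.0168
P(positive and no disease) = (1 - spec) * (1 - prev) = (1 - 0.88) * (1 - 0.02) = 0.1176
Denominator = 0.0168 + 0.1176 = 0.1344
PPV = 0.0168 / 0.1344 = 0.125
As percentage = 12.5


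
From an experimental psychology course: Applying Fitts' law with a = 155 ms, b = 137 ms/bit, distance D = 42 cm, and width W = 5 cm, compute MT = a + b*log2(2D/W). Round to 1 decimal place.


MT = 155 + 137 * log2(2*42/5)
2D/W = 16.8
log2(16.8) = 4.0704
MT = 155 + 137 * 4.0704
= 712.6 ms


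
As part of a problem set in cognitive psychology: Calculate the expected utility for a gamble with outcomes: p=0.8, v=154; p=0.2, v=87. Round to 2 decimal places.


EU = sum(p_i * v_i)
0.8 * 154 = 123.2
0.2 * 87 = 17.4
EU = 123.2 + 17.4
= 140.60


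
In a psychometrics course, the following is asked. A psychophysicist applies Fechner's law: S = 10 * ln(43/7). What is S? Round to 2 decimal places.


S = 10 * ln(43/7)
I/I0 = 6.142857
ln(6.142857) = 1.8153
S = 10 * 1.8153
= 18.15


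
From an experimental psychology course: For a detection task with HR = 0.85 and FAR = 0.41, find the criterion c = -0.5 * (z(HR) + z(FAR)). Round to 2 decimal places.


c = -0.5 * (z(HR) + z(FAR))
z(0.85) = 1.0364
z(0.41) = -0.2275
c = -0.5 * (1.0364 + -0.2275)
= -0.5 * 0.8089
= -0.40


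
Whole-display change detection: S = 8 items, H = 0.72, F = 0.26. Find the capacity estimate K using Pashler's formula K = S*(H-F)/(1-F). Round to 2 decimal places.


K = S * (H - F) / (1 - F)
H - F = 0.46
1 - F = 0.74
K = 8 * 0.46 / 0.74
= 4.97


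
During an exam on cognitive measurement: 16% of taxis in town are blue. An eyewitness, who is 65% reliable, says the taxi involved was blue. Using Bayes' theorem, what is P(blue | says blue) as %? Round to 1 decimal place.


P(blue | says blue) = P(says blue | blue)*P(blue) / [P(says blue | blue)*P(blue) + P(says blue | not blue)*P(not blue)]
Numerator = 0.65 * 0.16 = 0.104
False identification = 0.35 * 0.84 = 0.294
P = 0.104 / (0.104 + 0.294)
= 0.104 / 0.398
As percentage = 26.1


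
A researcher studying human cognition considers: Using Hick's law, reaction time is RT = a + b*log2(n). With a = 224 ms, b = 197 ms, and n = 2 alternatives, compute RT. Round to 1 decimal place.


RT = 224 + 197 * log2(2)
log2(2) = 1.0
RT = 224 + 197 * 1.0
= 224 + 197.0
= 421.0 ms


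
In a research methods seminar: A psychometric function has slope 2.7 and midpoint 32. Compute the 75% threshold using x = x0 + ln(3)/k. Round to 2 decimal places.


At P = 0.75: 0.75 = 1/(1 + e^(-k*(x-x0)))
Solving: e^(-k*(x-x0)) = 1/3
x = x0 + ln(3)/k
ln(3) = 1.0986
x = 32 + 1.0986/2.7
= 32 + 0.4069
= 32.41


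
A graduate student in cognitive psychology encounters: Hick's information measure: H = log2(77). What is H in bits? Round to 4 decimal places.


H = log2(n)
H = log2(77)
= 6.2668


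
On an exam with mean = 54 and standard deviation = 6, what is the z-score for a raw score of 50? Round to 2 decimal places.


z = (X - mu) / sigma
= (50 - 54) / 6
= -4 / 6
= -0.67


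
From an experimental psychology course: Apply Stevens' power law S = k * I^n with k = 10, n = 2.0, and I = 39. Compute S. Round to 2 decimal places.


S = 10 * 39^2.0
39^2.0 = 1521.0
S = 10 * 1521.0
= 15210.00


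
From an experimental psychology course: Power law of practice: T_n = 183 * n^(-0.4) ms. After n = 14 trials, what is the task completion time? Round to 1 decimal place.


T_n = 183 * 14^(-0.4)
14^(-0.4) = 0.347976
T_n = 183 * 0.347976
= 63.7 ms


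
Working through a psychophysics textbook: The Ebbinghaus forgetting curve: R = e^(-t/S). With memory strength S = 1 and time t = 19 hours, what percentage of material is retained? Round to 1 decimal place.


R = e^(-t/S)
-t/S = -19/1 = -19.0
R = e^(-19.0) = 0.0
Percentage = 0.0 * 100
= 0.0


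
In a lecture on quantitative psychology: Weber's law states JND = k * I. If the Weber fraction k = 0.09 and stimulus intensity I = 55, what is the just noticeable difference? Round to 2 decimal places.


JND = k * I
JND = 0.09 * 55
= 4.95


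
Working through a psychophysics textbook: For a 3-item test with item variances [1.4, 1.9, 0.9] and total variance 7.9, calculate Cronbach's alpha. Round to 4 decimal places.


alpha = (k/(k-1)) * (1 - sum(s_i^2)/s_total^2)
sum(item variances) = 4.2
k/(k-1) = 3/2 = 1.5
1 - 4.2/7.9 = 1 - 0.531646 = 0.468354
alpha = 1.5 * 0.468354
= 0.7025


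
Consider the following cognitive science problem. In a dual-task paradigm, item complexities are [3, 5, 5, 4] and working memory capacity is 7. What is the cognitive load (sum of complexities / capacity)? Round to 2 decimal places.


Total complexity = 3 + 5 + 5 + 4 = 17
Load = total / capacity = 17 / 7
= 2.43


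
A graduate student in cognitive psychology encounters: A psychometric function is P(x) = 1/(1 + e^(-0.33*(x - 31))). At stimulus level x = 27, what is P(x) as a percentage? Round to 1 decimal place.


P(x) = 1/(1 + e^(-0.33*(27 - 31)))
Exponent = -0.33 * -4 = 1.32
e^(1.32) = 3.743421
P = 1/(1 + 3.743421) = 0.210818
Percentage = 21.1


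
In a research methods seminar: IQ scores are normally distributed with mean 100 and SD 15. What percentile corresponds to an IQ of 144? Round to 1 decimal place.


z = (IQ - mean) / SD
z = (144 - 100) / 15 = 2.9333
Percentile = Phi(2.9333) * 100
Phi(2.9333) = 0.998323
= 99.8


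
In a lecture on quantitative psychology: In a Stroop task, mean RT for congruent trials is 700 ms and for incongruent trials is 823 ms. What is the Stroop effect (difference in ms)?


Stroop effect = RT(incongruent) - RT(congruent)
= 823 - 700
= 123 ms


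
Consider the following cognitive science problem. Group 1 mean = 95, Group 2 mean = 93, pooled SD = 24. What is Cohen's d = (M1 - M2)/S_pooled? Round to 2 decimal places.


Cohen's d = (M1 - M2) / S_pooled
= (95 - 93) / 24
= 2 / 24
= 0.08
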